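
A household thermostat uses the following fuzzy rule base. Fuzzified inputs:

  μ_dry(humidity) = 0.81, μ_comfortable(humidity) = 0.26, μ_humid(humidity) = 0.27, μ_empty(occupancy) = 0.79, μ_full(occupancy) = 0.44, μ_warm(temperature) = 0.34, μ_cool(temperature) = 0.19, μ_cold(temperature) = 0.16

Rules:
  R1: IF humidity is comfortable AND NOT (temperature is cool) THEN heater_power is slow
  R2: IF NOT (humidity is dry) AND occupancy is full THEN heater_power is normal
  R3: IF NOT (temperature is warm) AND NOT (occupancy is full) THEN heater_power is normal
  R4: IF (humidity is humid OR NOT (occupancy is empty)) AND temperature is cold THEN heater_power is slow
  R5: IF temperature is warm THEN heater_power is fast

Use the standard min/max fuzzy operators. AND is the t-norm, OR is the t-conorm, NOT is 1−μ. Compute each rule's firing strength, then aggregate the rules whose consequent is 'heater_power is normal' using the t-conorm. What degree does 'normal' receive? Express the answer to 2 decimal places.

0.56

R1: comfortable=0.26, ¬cool=1−0.19=0.81; AND[min(a, b)] → w = 0.26
R2: ¬dry=1−0.81=0.19, full=0.44; AND[min(a, b)] → w = 0.19
R3: ¬warm=1−0.34=0.66, ¬full=1−0.44=0.56; AND[min(a, b)] → w = 0.56
R4: (humid=0.27 OR ¬empty=1−0.79=0.21) = 0.27; AND[min(a, b)] with cold=0.16 → w = 0.16
R5: warm=0.34 → w = 0.34
Rules with consequent 'normal': {R2, R3} → strengths 0.19, 0.56
Aggregate via t-conorm [max(a, b)]: 0.56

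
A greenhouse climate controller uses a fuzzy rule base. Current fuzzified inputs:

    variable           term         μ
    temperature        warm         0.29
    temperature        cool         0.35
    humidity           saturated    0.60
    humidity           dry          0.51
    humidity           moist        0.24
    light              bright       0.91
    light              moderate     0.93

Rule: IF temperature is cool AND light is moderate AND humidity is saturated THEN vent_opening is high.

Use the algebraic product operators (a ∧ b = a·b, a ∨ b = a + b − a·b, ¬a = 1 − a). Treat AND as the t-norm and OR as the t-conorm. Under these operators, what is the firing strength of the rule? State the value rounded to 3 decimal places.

firing strength: cool=0.35, moderate=0.93, saturated=0.60; AND[a·b] → w = 0.1953

0.195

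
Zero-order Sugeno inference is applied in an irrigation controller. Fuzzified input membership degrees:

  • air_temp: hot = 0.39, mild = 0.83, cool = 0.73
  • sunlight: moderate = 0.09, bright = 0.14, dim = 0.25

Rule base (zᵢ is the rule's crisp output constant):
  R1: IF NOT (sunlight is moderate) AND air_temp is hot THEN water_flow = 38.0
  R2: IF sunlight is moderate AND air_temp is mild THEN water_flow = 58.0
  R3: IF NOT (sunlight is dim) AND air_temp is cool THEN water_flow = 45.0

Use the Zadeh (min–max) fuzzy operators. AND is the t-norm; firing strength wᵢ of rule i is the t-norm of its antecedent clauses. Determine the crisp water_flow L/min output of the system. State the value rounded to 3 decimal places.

R1 (z=38.0): ¬moderate=1−0.09=0.91, hot=0.39; AND[min(a, b)] → w = 0.39
R2 (z=58.0): moderate=0.09, mild=0.83; AND[min(a, b)] → w = 0.09
R3 (z=45.0): ¬dim=1−0.25=0.75, cool=0.73; AND[min(a, b)] → w = 0.73
Weighted average = (0.39·38.0 + 0.09·58.0 + 0.73·45.0) / (0.39 + 0.09 + 0.73)
  = 52.8900 / 1.2100 = 43.711

43.711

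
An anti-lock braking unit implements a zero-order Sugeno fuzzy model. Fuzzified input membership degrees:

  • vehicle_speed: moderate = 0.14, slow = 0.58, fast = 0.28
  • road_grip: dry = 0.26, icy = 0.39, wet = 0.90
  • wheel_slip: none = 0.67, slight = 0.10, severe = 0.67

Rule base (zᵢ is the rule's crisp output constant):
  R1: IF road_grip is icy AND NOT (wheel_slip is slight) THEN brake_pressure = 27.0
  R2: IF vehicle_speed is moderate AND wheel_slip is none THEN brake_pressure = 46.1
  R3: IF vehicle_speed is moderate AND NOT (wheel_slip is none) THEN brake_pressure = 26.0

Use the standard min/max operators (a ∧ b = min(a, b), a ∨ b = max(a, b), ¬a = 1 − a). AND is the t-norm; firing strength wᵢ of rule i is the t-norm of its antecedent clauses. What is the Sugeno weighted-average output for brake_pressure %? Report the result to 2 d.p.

R1 (z=27.0): icy=0.39, ¬slight=1−0.10=0.90; AND[min(a, b)] → w = 0.39
R2 (z=46.1): moderate=0.14, none=0.67; AND[min(a, b)] → w = 0.14
R3 (z=26.0): moderate=0.14, ¬none=1−0.67=0.33; AND[min(a, b)] → w = 0.14
Weighted average = (0.39·27.0 + 0.14·46.1 + 0.14·26.0) / (0.39 + 0.14 + 0.14)
  = 20.6240 / 0.6700 = 30.78

30.78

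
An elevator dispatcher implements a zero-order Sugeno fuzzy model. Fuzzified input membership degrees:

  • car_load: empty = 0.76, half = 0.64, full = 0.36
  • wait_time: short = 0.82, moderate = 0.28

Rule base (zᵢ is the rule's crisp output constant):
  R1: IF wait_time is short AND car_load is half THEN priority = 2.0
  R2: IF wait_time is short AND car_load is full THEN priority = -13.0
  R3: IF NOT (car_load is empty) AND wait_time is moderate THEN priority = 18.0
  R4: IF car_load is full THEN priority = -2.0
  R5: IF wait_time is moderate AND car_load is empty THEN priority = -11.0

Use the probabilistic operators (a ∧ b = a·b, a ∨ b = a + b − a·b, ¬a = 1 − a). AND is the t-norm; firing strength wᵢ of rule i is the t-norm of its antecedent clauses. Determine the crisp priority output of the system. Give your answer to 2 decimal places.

-3.18

R1 (z=2.0): short=0.82, half=0.64; AND[a·b] → w = 0.5248
R2 (z=-13.0): short=0.82, full=0.36; AND[a·b] → w = 0.2952
R3 (z=18.0): ¬empty=1−0.76=0.24, moderate=0.28; AND[a·b] → w = 0.0672
R4 (z=-2.0): full=0.36 → w = 0.3600
R5 (z=-11.0): moderate=0.28, empty=0.76; AND[a·b] → w = 0.2128
Weighted average = (0.5248·2.0 + 0.2952·-13.0 + 0.0672·18.0 + 0.3600·-2.0 + 0.2128·-11.0) / (0.5248 + 0.2952 + 0.0672 + 0.3600 + 0.2128)
  = -4.6392 / 1.4600 = -3.18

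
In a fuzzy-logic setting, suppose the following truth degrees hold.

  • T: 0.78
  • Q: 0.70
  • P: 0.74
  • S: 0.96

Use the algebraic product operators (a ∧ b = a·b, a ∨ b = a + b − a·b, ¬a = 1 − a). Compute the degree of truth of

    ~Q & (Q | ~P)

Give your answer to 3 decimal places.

~Q = 1 − 0.7000 = 0.3000
~P = 1 − 0.7400 = 0.2600
Q | ~P = a + b − a·b on (0.7000, 0.2600) = 0.7780
~Q & (Q | ~P) = a·b on (0.3000, 0.7780) = 0.2334

0.233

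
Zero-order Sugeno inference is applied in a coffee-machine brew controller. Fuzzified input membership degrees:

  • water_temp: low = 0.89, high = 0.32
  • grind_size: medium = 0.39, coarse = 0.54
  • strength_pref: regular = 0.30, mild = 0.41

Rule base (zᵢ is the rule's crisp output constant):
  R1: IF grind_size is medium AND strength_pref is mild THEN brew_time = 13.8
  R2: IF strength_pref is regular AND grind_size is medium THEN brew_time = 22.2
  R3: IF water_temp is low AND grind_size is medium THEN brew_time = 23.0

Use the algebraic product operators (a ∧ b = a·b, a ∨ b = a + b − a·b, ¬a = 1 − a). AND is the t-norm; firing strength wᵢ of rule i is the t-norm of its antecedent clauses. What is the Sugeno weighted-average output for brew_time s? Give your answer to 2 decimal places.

R1 (z=13.8): medium=0.39, mild=0.41; AND[a·b] → w = 0.1599
R2 (z=22.2): regular=0.30, medium=0.39; AND[a·b] → w = 0.1170
R3 (z=23.0): low=0.89, medium=0.39; AND[a·b] → w = 0.3471
Weighted average = (0.1599·13.8 + 0.1170·22.2 + 0.3471·23.0) / (0.1599 + 0.1170 + 0.3471)
  = 12.7873 / 0.6240 = 20.49

20.49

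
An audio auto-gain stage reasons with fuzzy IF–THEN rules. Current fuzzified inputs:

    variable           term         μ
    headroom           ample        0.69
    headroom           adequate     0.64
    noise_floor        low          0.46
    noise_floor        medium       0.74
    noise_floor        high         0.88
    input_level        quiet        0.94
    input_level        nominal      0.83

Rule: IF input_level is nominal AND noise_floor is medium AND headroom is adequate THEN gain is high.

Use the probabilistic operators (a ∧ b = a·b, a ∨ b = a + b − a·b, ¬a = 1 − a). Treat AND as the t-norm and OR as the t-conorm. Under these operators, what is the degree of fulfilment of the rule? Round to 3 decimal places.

firing strength: nominal=0.83, medium=0.74, adequate=0.64; AND[a·b] → w = 0.3931

0.393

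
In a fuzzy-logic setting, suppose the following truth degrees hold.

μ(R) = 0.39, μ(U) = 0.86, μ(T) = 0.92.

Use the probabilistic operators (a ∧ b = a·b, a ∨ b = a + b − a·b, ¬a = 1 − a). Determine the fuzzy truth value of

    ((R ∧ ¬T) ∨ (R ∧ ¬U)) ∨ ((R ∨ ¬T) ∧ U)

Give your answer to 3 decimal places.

0.430

¬T = 1 − 0.9200 = 0.0800
R ∧ ¬T = a·b on (0.3900, 0.0800) = 0.0312
¬U = 1 − 0.8600 = 0.1400
R ∧ ¬U = a·b on (0.3900, 0.1400) = 0.0546
(R ∧ ¬T) ∨ (R ∧ ¬U) = a + b − a·b on (0.0312, 0.0546) = 0.0841
¬T = 1 − 0.9200 = 0.0800
R ∨ ¬T = a + b − a·b on (0.3900, 0.0800) = 0.4388
(R ∨ ¬T) ∧ U = a·b on (0.4388, 0.8600) = 0.3774
((R ∧ ¬T) ∨ (R ∧ ¬U)) ∨ ((R ∨ ¬T) ∧ U) = a + b − a·b on (0.0841, 0.3774) = 0.4297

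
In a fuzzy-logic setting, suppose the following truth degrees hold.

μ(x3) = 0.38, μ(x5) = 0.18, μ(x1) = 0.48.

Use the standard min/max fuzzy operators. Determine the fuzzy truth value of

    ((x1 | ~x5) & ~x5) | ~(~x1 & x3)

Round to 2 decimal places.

~x5 = 1 − 0.18 = 0.82
x1 | ~x5 = max(a, b) on (0.48, 0.82) = 0.82
~x5 = 1 − 0.18 = 0.82
(x1 | ~x5) & ~x5 = min(a, b) on (0.82, 0.82) = 0.82
~x1 = 1 − 0.48 = 0.52
~x1 & x3 = min(a, b) on (0.52, 0.38) = 0.38
~(~x1 & x3) = 1 − 0.38 = 0.62
((x1 | ~x5) & ~x5) | ~(~x1 & x3) = max(a, b) on (0.82, 0.62) = 0.82

0.82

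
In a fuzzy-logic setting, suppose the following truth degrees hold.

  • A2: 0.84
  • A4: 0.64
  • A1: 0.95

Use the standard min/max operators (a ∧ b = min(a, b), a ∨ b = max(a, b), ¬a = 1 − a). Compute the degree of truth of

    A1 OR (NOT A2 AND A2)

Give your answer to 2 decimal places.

0.95

NOT A2 = 1 − 0.84 = 0.16
NOT A2 AND A2 = min(a, b) on (0.16, 0.84) = 0.16
A1 OR (NOT A2 AND A2) = max(a, b) on (0.95, 0.16) = 0.95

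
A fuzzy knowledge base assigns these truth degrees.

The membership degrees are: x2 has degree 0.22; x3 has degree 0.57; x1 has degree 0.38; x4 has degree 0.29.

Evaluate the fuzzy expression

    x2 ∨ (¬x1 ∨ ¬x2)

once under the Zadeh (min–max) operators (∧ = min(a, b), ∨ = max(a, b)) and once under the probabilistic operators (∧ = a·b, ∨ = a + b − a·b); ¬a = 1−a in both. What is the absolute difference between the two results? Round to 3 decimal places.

Under Zadeh (min–max):
  ¬x1 = 1 − 0.38 = 0.62
  ¬x2 = 1 − 0.22 = 0.78
  ¬x1 ∨ ¬x2 = max(a, b) on (0.62, 0.78) = 0.78
  x2 ∨ (¬x1 ∨ ¬x2) = max(a, b) on (0.22, 0.78) = 0.78
  → value = 0.7800
Under probabilistic:
  ¬x1 = 1 − 0.3800 = 0.6200
  ¬x2 = 1 − 0.2200 = 0.7800
  ¬x1 ∨ ¬x2 = a + b − a·b on (0.6200, 0.7800) = 0.9164
  x2 ∨ (¬x1 ∨ ¬x2) = a + b − a·b on (0.2200, 0.9164) = 0.9348
  → value = 0.9348
|0.7800 − 0.9348| = 0.155

0.155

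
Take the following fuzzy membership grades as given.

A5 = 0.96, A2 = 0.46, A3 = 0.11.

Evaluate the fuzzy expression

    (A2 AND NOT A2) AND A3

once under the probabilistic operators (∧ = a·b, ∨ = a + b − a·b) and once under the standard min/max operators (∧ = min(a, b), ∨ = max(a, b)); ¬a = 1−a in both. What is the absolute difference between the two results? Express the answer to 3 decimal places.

Under probabilistic:
  NOT A2 = 1 − 0.4600 = 0.5400
  A2 AND NOT A2 = a·b on (0.4600, 0.5400) = 0.2484
  (A2 AND NOT A2) AND A3 = a·b on (0.2484, 0.1100) = 0.0273
  → value = 0.0273
Under standard min/max:
  NOT A2 = 1 − 0.46 = 0.54
  A2 AND NOT A2 = min(a, b) on (0.46, 0.54) = 0.46
  (A2 AND NOT A2) AND A3 = min(a, b) on (0.46, 0.11) = 0.11
  → value = 0.1100
|0.0273 − 0.1100| = 0.083

0.083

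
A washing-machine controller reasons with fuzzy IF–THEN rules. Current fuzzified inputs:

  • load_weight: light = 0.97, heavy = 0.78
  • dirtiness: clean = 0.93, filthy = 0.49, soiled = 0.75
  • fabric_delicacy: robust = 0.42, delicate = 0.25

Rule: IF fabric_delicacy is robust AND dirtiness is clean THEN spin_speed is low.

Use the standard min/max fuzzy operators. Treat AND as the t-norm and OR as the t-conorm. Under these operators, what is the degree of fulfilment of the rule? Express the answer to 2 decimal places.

firing strength: robust=0.42, clean=0.93; AND[min(a, b)] → w = 0.42

0.42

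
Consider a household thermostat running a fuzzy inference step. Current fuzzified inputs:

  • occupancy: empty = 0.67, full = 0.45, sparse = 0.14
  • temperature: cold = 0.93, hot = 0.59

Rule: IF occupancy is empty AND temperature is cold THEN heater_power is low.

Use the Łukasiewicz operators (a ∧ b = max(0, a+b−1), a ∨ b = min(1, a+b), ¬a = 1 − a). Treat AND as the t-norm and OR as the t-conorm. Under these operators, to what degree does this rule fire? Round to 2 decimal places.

0.60

firing strength: empty=0.67, cold=0.93; AND[max(0, a+b−1)] → w = 0.60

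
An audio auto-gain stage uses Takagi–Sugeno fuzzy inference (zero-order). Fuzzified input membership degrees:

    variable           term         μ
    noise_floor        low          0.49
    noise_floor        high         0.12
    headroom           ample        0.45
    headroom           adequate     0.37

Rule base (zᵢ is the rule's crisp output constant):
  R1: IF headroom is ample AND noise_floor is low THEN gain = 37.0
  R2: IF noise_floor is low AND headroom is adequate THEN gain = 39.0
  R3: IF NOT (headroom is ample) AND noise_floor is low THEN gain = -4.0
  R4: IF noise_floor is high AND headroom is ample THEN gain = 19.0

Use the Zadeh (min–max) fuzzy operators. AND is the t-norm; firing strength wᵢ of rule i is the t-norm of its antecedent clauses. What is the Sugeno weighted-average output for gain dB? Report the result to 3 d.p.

21.958

R1 (z=37.0): ample=0.45, low=0.49; AND[min(a, b)] → w = 0.45
R2 (z=39.0): low=0.49, adequate=0.37; AND[min(a, b)] → w = 0.37
R3 (z=-4.0): ¬ample=1−0.45=0.55, low=0.49; AND[min(a, b)] → w = 0.49
R4 (z=19.0): high=0.12, ample=0.45; AND[min(a, b)] → w = 0.12
Weighted average = (0.45·37.0 + 0.37·39.0 + 0.49·-4.0 + 0.12·19.0) / (0.45 + 0.37 + 0.49 + 0.12)
  = 31.4000 / 1.4300 = 21.958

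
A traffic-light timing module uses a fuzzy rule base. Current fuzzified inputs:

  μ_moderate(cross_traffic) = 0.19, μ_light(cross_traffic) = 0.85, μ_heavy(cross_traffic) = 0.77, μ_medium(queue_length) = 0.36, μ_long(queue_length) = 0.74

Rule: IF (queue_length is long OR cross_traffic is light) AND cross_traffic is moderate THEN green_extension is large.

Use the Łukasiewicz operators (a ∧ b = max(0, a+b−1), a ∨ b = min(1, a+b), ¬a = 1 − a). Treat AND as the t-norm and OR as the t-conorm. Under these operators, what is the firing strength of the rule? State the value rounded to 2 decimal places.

0.19

firing strength: (long=0.74 OR light=0.85) = 1.00; AND[max(0, a+b−1)] with moderate=0.19 → w = 0.19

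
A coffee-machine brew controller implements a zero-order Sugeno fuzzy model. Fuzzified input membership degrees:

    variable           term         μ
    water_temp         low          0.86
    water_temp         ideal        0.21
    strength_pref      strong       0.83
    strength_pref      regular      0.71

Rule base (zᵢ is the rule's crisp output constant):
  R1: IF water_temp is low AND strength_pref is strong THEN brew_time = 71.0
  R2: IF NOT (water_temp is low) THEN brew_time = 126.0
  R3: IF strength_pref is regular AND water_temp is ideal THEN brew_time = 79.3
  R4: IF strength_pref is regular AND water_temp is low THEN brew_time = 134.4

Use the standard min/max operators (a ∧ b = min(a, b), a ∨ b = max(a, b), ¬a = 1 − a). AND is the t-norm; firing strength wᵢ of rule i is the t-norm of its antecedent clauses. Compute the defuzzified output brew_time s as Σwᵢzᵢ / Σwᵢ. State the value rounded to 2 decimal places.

R1 (z=71.0): low=0.86, strong=0.83; AND[min(a, b)] → w = 0.83
R2 (z=126.0): ¬low=1−0.86=0.14 → w = 0.14
R3 (z=79.3): regular=0.71, ideal=0.21; AND[min(a, b)] → w = 0.21
R4 (z=134.4): regular=0.71, low=0.86; AND[min(a, b)] → w = 0.71
Weighted average = (0.83·71.0 + 0.14·126.0 + 0.21·79.3 + 0.71·134.4) / (0.83 + 0.14 + 0.21 + 0.71)
  = 188.6470 / 1.8900 = 99.81

99.81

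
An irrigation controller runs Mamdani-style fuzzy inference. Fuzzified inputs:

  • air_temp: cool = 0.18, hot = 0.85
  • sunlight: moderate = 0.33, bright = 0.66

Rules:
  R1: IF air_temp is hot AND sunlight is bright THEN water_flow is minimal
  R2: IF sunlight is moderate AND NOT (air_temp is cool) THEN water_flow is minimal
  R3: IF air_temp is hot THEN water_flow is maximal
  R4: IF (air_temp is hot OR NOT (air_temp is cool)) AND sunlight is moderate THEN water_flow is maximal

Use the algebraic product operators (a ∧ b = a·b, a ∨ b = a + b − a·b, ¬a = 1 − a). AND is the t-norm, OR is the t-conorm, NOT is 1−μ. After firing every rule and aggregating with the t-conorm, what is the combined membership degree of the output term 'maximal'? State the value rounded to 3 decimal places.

0.898

R1: hot=0.85, bright=0.66; AND[a·b] → w = 0.5610
R2: moderate=0.33, ¬cool=1−0.18=0.82; AND[a·b] → w = 0.2706
R3: hot=0.85 → w = 0.8500
R4: (hot=0.85 OR ¬cool=1−0.18=0.82) = 0.9730; AND[a·b] with moderate=0.33 → w = 0.3211
Rules with consequent 'maximal': {R3, R4} → strengths 0.8500, 0.3211
Aggregate via t-conorm [a + b − a·b]: 0.8982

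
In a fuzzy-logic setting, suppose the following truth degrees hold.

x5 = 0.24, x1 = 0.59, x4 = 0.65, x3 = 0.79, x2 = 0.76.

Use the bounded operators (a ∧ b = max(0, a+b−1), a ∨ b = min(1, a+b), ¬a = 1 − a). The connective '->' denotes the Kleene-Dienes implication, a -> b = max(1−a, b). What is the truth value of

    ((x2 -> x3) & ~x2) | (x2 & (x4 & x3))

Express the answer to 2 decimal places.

0.23

x2 -> x3  [Kleene-Dienes: max(1−a, b)] with a=0.76, b=0.79 → 0.79
~x2 = 1 − 0.76 = 0.24
(x2 -> x3) & ~x2 = max(0, a+b−1) on (0.79, 0.24) = 0.03
x4 & x3 = max(0, a+b−1) on (0.65, 0.79) = 0.44
x2 & (x4 & x3) = max(0, a+b−1) on (0.76, 0.44) = 0.20
((x2 -> x3) & ~x2) | (x2 & (x4 & x3)) = min(1, a+b) on (0.03, 0.20) = 0.23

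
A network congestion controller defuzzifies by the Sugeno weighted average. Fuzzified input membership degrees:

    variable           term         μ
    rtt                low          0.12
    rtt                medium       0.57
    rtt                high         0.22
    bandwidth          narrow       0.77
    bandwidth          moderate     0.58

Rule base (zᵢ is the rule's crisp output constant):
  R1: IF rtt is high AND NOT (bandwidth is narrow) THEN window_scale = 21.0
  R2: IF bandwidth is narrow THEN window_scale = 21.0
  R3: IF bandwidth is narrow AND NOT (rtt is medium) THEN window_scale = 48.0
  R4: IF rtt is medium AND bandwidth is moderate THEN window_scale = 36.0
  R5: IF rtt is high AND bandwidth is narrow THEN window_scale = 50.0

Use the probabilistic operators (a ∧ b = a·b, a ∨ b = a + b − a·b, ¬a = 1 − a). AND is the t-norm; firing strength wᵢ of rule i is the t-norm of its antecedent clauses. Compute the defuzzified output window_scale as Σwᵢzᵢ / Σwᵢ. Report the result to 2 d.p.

R1 (z=21.0): high=0.22, ¬narrow=1−0.77=0.23; AND[a·b] → w = 0.0506
R2 (z=21.0): narrow=0.77 → w = 0.7700
R3 (z=48.0): narrow=0.77, ¬medium=1−0.57=0.43; AND[a·b] → w = 0.3311
R4 (z=36.0): medium=0.57, moderate=0.58; AND[a·b] → w = 0.3306
R5 (z=50.0): high=0.22, narrow=0.77; AND[a·b] → w = 0.1694
Weighted average = (0.0506·21.0 + 0.7700·21.0 + 0.3311·48.0 + 0.3306·36.0 + 0.1694·50.0) / (0.0506 + 0.7700 + 0.3311 + 0.3306 + 0.1694)
  = 53.4970 / 1.6517 = 32.39

32.39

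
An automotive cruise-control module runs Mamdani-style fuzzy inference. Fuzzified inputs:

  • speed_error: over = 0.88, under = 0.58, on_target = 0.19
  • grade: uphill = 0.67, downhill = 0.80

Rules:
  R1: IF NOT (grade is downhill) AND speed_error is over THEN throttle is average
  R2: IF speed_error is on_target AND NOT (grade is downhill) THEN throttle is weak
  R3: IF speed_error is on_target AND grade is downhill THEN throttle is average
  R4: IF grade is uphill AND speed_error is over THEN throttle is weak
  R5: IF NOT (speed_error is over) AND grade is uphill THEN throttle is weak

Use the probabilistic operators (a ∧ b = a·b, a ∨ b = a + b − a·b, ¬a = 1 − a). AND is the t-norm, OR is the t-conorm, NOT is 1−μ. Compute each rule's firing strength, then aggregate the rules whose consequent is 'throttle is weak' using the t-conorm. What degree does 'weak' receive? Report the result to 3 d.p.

R1: ¬downhill=1−0.80=0.20, over=0.88; AND[a·b] → w = 0.1760
R2: on_target=0.19, ¬downhill=1−0.80=0.20; AND[a·b] → w = 0.0380
R3: on_target=0.19, downhill=0.80; AND[a·b] → w = 0.1520
R4: uphill=0.67, over=0.88; AND[a·b] → w = 0.5896
R5: ¬over=1−0.88=0.12, uphill=0.67; AND[a·b] → w = 0.0804
Rules with consequent 'weak': {R2, R4, R5} → strengths 0.0380, 0.5896, 0.0804
Aggregate via t-conorm [a + b − a·b]: 0.6369

0.637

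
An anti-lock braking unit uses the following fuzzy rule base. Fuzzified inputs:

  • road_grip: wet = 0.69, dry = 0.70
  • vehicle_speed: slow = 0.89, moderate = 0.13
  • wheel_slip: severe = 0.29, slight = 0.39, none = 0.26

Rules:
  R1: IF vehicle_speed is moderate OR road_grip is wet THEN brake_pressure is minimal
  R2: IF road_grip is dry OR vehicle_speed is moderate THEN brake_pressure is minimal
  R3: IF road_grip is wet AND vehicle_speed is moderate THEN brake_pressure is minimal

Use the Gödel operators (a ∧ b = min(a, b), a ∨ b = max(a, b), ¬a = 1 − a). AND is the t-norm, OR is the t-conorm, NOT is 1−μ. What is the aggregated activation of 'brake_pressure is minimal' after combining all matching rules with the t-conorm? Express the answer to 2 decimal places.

R1: moderate=0.13, wet=0.69; OR[max(a, b)] → w = 0.69
R2: dry=0.70, moderate=0.13; OR[max(a, b)] → w = 0.70
R3: wet=0.69, moderate=0.13; AND[min(a, b)] → w = 0.13
Rules with consequent 'minimal': {R1, R2, R3} → strengths 0.69, 0.70, 0.13
Aggregate via t-conorm [max(a, b)]: 0.70

0.70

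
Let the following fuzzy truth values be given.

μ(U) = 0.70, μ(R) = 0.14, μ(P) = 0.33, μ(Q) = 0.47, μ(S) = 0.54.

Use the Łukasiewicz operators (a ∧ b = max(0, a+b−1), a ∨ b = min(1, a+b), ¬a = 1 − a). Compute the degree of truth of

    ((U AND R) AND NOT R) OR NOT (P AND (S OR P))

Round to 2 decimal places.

0.80

U AND R = max(0, a+b−1) on (0.70, 0.14) = 0.00
NOT R = 1 − 0.14 = 0.86
(U AND R) AND NOT R = max(0, a+b−1) on (0.00, 0.86) = 0.00
S OR P = min(1, a+b) on (0.54, 0.33) = 0.87
P AND (S OR P) = max(0, a+b−1) on (0.33, 0.87) = 0.20
NOT (P AND (S OR P)) = 1 − 0.20 = 0.80
((U AND R) AND NOT R) OR NOT (P AND (S OR P)) = min(1, a+b) on (0.00, 0.80) = 0.80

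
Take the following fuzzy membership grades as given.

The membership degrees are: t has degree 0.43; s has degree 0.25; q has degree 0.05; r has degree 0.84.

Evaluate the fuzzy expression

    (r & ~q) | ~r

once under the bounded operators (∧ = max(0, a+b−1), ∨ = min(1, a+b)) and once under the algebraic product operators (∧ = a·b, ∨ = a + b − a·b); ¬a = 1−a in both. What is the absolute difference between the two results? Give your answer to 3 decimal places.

Under bounded:
  ~q = 1 − 0.05 = 0.95
  r & ~q = max(0, a+b−1) on (0.84, 0.95) = 0.79
  ~r = 1 − 0.84 = 0.16
  (r & ~q) | ~r = min(1, a+b) on (0.79, 0.16) = 0.95
  → value = 0.9500
Under algebraic product:
  ~q = 1 − 0.0500 = 0.9500
  r & ~q = a·b on (0.8400, 0.9500) = 0.7980
  ~r = 1 − 0.8400 = 0.1600
  (r & ~q) | ~r = a + b − a·b on (0.7980, 0.1600) = 0.8303
  → value = 0.8303
|0.9500 − 0.8303| = 0.120

0.120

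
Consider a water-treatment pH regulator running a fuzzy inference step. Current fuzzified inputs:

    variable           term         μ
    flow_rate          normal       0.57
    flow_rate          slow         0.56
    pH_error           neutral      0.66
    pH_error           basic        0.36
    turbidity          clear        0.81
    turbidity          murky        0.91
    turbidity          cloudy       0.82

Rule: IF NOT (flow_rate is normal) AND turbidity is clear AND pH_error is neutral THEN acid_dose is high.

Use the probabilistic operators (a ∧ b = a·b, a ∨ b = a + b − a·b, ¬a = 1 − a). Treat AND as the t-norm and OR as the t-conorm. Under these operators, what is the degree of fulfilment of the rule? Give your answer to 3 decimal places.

firing strength: ¬normal=1−0.57=0.43, clear=0.81, neutral=0.66; AND[a·b] → w = 0.2299

0.230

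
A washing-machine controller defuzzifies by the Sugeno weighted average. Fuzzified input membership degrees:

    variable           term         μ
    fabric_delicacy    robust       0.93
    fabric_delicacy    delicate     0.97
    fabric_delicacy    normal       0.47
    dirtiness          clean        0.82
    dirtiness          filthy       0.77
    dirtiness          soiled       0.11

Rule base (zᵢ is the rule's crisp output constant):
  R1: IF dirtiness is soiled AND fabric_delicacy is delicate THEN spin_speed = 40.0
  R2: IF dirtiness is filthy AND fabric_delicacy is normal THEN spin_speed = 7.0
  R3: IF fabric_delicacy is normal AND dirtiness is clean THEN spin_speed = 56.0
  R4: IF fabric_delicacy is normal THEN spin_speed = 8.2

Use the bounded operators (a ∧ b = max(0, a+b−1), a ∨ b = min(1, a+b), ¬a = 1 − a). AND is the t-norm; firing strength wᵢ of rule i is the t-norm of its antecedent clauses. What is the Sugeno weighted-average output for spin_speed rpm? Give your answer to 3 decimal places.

R1 (z=40.0): soiled=0.11, delicate=0.97; AND[max(0, a+b−1)] → w = 0.08
R2 (z=7.0): filthy=0.77, normal=0.47; AND[max(0, a+b−1)] → w = 0.24
R3 (z=56.0): normal=0.47, clean=0.82; AND[max(0, a+b−1)] → w = 0.29
R4 (z=8.2): normal=0.47 → w = 0.47
Weighted average = (0.08·40.0 + 0.24·7.0 + 0.29·56.0 + 0.47·8.2) / (0.08 + 0.24 + 0.29 + 0.47)
  = 24.9740 / 1.0800 = 23.124

23.124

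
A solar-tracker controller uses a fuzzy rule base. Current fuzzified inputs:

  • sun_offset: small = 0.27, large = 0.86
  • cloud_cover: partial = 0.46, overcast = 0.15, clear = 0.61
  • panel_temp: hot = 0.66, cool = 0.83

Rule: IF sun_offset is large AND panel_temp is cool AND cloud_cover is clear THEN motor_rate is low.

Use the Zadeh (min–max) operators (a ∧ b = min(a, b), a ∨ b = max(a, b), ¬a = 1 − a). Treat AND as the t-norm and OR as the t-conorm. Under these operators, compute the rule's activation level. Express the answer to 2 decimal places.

firing strength: large=0.86, cool=0.83, clear=0.61; AND[min(a, b)] → w = 0.61

0.61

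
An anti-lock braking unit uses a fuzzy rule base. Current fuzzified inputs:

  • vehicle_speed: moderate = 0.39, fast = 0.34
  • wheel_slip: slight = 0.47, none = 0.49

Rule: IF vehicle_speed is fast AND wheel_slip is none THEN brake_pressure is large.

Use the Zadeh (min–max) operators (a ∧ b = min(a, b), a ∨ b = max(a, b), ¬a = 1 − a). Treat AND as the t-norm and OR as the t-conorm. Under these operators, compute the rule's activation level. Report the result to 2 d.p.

firing strength: fast=0.34, none=0.49; AND[min(a, b)] → w = 0.34

0.34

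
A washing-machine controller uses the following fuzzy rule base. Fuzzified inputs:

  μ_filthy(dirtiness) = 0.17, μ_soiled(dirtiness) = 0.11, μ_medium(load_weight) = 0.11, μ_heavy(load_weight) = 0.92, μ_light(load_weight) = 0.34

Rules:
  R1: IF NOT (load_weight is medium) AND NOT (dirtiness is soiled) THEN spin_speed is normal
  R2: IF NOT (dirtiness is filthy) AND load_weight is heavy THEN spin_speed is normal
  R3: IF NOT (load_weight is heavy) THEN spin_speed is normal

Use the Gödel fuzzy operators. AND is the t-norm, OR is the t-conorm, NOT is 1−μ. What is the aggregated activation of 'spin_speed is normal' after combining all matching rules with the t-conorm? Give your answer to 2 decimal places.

R1: ¬medium=1−0.11=0.89, ¬soiled=1−0.11=0.89; AND[min(a, b)] → w = 0.89
R2: ¬filthy=1−0.17=0.83, heavy=0.92; AND[min(a, b)] → w = 0.83
R3: ¬heavy=1−0.92=0.08 → w = 0.08
Rules with consequent 'normal': {R1, R2, R3} → strengths 0.89, 0.83, 0.08
Aggregate via t-conorm [max(a, b)]: 0.89

0.89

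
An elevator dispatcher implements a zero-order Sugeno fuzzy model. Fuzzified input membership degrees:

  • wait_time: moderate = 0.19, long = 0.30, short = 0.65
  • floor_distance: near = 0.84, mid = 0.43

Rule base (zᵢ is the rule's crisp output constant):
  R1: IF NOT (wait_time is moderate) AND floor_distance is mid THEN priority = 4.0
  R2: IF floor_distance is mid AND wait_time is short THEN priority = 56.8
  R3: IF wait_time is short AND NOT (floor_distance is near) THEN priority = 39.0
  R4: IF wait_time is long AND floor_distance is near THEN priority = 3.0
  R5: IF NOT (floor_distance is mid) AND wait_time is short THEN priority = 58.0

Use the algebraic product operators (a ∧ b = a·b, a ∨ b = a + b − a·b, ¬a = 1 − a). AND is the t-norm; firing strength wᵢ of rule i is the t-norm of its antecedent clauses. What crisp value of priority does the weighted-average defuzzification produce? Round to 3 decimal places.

R1 (z=4.0): ¬moderate=1−0.19=0.81, mid=0.43; AND[a·b] → w = 0.3483
R2 (z=56.8): mid=0.43, short=0.65; AND[a·b] → w = 0.2795
R3 (z=39.0): short=0.65, ¬near=1−0.84=0.16; AND[a·b] → w = 0.1040
R4 (z=3.0): long=0.30, near=0.84; AND[a·b] → w = 0.2520
R5 (z=58.0): ¬mid=1−0.43=0.57, short=0.65; AND[a·b] → w = 0.3705
Weighted average = (0.3483·4.0 + 0.2795·56.8 + 0.1040·39.0 + 0.2520·3.0 + 0.3705·58.0) / (0.3483 + 0.2795 + 0.1040 + 0.2520 + 0.3705)
  = 43.5698 / 1.3543 = 32.171

32.171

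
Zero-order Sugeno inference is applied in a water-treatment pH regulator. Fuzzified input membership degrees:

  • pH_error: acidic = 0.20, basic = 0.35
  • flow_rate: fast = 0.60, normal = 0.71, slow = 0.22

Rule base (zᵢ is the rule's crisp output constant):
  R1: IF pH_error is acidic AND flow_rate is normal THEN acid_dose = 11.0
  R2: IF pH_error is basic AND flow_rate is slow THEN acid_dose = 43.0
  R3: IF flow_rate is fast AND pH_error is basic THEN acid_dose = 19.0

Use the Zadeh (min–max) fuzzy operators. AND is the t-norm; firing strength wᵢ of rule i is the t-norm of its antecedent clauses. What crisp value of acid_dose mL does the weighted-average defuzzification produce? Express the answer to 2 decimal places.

23.78

R1 (z=11.0): acidic=0.20, normal=0.71; AND[min(a, b)] → w = 0.20
R2 (z=43.0): basic=0.35, slow=0.22; AND[min(a, b)] → w = 0.22
R3 (z=19.0): fast=0.60, basic=0.35; AND[min(a, b)] → w = 0.35
Weighted average = (0.20·11.0 + 0.22·43.0 + 0.35·19.0) / (0.20 + 0.22 + 0.35)
  = 18.3100 / 0.7700 = 23.78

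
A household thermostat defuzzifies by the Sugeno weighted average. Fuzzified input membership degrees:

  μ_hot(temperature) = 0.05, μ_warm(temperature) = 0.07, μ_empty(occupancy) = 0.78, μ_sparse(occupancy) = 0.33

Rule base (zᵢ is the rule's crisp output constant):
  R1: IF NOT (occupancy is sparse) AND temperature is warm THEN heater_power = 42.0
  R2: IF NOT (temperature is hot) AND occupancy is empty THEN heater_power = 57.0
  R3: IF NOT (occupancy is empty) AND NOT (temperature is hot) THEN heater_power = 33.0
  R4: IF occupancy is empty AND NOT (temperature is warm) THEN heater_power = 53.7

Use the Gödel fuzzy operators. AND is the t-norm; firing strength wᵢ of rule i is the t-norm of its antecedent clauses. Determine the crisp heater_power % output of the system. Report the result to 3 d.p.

52.187

R1 (z=42.0): ¬sparse=1−0.33=0.67, warm=0.07; AND[min(a, b)] → w = 0.07
R2 (z=57.0): ¬hot=1−0.05=0.95, empty=0.78; AND[min(a, b)] → w = 0.78
R3 (z=33.0): ¬empty=1−0.78=0.22, ¬hot=1−0.05=0.95; AND[min(a, b)] → w = 0.22
R4 (z=53.7): empty=0.78, ¬warm=1−0.07=0.93; AND[min(a, b)] → w = 0.78
Weighted average = (0.07·42.0 + 0.78·57.0 + 0.22·33.0 + 0.78·53.7) / (0.07 + 0.78 + 0.22 + 0.78)
  = 96.5460 / 1.8500 = 52.187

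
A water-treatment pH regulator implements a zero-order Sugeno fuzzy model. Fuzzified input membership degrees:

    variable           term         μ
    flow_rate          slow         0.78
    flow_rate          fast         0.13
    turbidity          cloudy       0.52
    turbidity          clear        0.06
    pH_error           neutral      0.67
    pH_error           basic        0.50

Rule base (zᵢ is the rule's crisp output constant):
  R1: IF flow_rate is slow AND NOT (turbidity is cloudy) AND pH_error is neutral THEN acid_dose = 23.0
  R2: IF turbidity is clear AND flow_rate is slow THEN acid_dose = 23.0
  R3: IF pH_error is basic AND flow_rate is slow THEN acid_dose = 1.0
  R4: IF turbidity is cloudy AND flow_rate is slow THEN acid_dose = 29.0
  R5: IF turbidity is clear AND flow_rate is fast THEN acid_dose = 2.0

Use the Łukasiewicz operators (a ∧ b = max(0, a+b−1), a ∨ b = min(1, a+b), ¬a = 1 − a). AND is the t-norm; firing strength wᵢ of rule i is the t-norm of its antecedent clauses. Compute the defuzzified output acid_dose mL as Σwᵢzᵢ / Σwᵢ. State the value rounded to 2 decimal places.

R1 (z=23.0): slow=0.78, ¬cloudy=1−0.52=0.48, neutral=0.67; AND[max(0, a+b−1)] → w = 0.00
R2 (z=23.0): clear=0.06, slow=0.78; AND[max(0, a+b−1)] → w = 0.00
R3 (z=1.0): basic=0.50, slow=0.78; AND[max(0, a+b−1)] → w = 0.28
R4 (z=29.0): cloudy=0.52, slow=0.78; AND[max(0, a+b−1)] → w = 0.30
R5 (z=2.0): clear=0.06, fast=0.13; AND[max(0, a+b−1)] → w = 0.00
Weighted average = (0.00·23.0 + 0.00·23.0 + 0.28·1.0 + 0.30·29.0 + 0.00·2.0) / (0.00 + 0.00 + 0.28 + 0.30 + 0.00)
  = 8.9800 / 0.5800 = 15.48

15.48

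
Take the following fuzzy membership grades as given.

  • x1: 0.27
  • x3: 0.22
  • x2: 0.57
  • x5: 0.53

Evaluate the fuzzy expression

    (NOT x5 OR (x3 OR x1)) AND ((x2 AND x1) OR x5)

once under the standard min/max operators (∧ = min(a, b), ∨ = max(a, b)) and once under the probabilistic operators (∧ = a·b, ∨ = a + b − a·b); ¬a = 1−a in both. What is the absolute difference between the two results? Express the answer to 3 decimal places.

Under standard min/max:
  NOT x5 = 1 − 0.53 = 0.47
  x3 OR x1 = max(a, b) on (0.22, 0.27) = 0.27
  NOT x5 OR (x3 OR x1) = max(a, b) on (0.47, 0.27) = 0.47
  x2 AND x1 = min(a, b) on (0.57, 0.27) = 0.27
  (x2 AND x1) OR x5 = max(a, b) on (0.27, 0.53) = 0.53
  (NOT x5 OR (x3 OR x1)) AND ((x2 AND x1) OR x5) = min(a, b) on (0.47, 0.53) = 0.47
  → value = 0.4700
Under probabilistic:
  NOT x5 = 1 − 0.5300 = 0.4700
  x3 OR x1 = a + b − a·b on (0.2200, 0.2700) = 0.4306
  NOT x5 OR (x3 OR x1) = a + b − a·b on (0.4700, 0.4306) = 0.6982
  x2 AND x1 = a·b on (0.5700, 0.2700) = 0.1539
  (x2 AND x1) OR x5 = a + b − a·b on (0.1539, 0.5300) = 0.6023
  (NOT x5 OR (x3 OR x1)) AND ((x2 AND x1) OR x5) = a·b on (0.6982, 0.6023) = 0.4206
  → value = 0.4206
|0.4700 − 0.4206| = 0.049

0.049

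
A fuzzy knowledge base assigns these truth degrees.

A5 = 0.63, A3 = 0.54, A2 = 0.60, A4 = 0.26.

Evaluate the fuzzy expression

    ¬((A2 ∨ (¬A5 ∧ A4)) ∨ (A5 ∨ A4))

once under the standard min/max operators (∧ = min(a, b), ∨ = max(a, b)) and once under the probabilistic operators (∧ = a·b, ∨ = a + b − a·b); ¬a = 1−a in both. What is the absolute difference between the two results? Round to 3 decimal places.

0.271

Under standard min/max:
  ¬A5 = 1 − 0.63 = 0.37
  ¬A5 ∧ A4 = min(a, b) on (0.37, 0.26) = 0.26
  A2 ∨ (¬A5 ∧ A4) = max(a, b) on (0.60, 0.26) = 0.60
  A5 ∨ A4 = max(a, b) on (0.63, 0.26) = 0.63
  (A2 ∨ (¬A5 ∧ A4)) ∨ (A5 ∨ A4) = max(a, b) on (0.60, 0.63) = 0.63
  ¬((A2 ∨ (¬A5 ∧ A4)) ∨ (A5 ∨ A4)) = 1 − 0.63 = 0.37
  → value = 0.3700
Under probabilistic:
  ¬A5 = 1 − 0.6300 = 0.3700
  ¬A5 ∧ A4 = a·b on (0.3700, 0.2600) = 0.0962
  A2 ∨ (¬A5 ∧ A4) = a + b − a·b on (0.6000, 0.0962) = 0.6385
  A5 ∨ A4 = a + b − a·b on (0.6300, 0.2600) = 0.7262
  (A2 ∨ (¬A5 ∧ A4)) ∨ (A5 ∨ A4) = a + b − a·b on (0.6385, 0.7262) = 0.9010
  ¬((A2 ∨ (¬A5 ∧ A4)) ∨ (A5 ∨ A4)) = 1 − 0.9010 = 0.0990
  → value = 0.0990
|0.3700 − 0.0990| = 0.271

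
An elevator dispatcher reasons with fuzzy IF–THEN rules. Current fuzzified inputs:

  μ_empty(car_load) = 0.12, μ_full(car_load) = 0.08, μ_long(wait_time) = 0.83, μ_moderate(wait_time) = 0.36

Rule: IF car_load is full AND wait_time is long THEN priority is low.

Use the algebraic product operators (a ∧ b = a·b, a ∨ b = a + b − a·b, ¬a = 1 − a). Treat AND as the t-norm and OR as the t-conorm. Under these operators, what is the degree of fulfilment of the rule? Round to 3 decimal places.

firing strength: full=0.08, long=0.83; AND[a·b] → w = 0.0664

0.066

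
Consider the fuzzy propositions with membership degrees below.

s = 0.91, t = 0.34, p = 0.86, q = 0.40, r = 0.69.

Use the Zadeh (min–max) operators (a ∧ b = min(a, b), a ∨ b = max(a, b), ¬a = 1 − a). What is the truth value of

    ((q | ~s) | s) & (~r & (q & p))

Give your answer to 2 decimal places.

0.31

~s = 1 − 0.91 = 0.09
q | ~s = max(a, b) on (0.40, 0.09) = 0.40
(q | ~s) | s = max(a, b) on (0.40, 0.91) = 0.91
~r = 1 − 0.69 = 0.31
q & p = min(a, b) on (0.40, 0.86) = 0.40
~r & (q & p) = min(a, b) on (0.31, 0.40) = 0.31
((q | ~s) | s) & (~r & (q & p)) = min(a, b) on (0.91, 0.31) = 0.31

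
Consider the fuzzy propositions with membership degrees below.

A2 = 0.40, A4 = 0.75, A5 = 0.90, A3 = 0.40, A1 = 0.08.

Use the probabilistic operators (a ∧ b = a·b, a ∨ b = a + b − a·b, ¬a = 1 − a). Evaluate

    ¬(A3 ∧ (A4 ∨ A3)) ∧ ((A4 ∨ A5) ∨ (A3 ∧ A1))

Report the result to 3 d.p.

0.644

A4 ∨ A3 = a + b − a·b on (0.7500, 0.4000) = 0.8500
A3 ∧ (A4 ∨ A3) = a·b on (0.4000, 0.8500) = 0.3400
¬(A3 ∧ (A4 ∨ A3)) = 1 − 0.3400 = 0.6600
A4 ∨ A5 = a + b − a·b on (0.7500, 0.9000) = 0.9750
A3 ∧ A1 = a·b on (0.4000, 0.0800) = 0.0320
(A4 ∨ A5) ∨ (A3 ∧ A1) = a + b − a·b on (0.9750, 0.0320) = 0.9758
¬(A3 ∧ (A4 ∨ A3)) ∧ ((A4 ∨ A5) ∨ (A3 ∧ A1)) = a·b on (0.6600, 0.9758) = 0.6440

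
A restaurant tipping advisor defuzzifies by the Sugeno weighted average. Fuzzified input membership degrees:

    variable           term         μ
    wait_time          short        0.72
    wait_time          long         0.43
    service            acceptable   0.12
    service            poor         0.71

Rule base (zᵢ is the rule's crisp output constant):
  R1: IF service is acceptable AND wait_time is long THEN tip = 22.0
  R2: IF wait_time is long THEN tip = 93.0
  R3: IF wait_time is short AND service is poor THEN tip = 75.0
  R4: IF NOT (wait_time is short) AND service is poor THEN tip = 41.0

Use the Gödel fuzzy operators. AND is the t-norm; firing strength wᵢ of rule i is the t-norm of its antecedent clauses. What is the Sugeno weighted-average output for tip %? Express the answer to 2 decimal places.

69.71

R1 (z=22.0): acceptable=0.12, long=0.43; AND[min(a, b)] → w = 0.12
R2 (z=93.0): long=0.43 → w = 0.43
R3 (z=75.0): short=0.72, poor=0.71; AND[min(a, b)] → w = 0.71
R4 (z=41.0): ¬short=1−0.72=0.28, poor=0.71; AND[min(a, b)] → w = 0.28
Weighted average = (0.12·22.0 + 0.43·93.0 + 0.71·75.0 + 0.28·41.0) / (0.12 + 0.43 + 0.71 + 0.28)
  = 107.3600 / 1.5400 = 69.71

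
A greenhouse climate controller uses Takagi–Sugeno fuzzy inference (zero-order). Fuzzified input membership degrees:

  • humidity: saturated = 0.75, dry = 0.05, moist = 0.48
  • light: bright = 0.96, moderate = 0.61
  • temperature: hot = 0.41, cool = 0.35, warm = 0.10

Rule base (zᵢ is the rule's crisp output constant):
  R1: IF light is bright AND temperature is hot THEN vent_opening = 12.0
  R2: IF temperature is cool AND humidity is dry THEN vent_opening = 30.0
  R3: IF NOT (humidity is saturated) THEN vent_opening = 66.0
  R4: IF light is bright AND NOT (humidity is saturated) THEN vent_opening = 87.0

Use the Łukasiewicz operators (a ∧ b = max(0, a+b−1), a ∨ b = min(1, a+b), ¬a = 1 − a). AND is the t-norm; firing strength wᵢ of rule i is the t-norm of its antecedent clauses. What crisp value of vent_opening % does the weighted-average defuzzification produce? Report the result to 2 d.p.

R1 (z=12.0): bright=0.96, hot=0.41; AND[max(0, a+b−1)] → w = 0.37
R2 (z=30.0): cool=0.35, dry=0.05; AND[max(0, a+b−1)] → w = 0.00
R3 (z=66.0): ¬saturated=1−0.75=0.25 → w = 0.25
R4 (z=87.0): bright=0.96, ¬saturated=1−0.75=0.25; AND[max(0, a+b−1)] → w = 0.21
Weighted average = (0.37·12.0 + 0.00·30.0 + 0.25·66.0 + 0.21·87.0) / (0.37 + 0.00 + 0.25 + 0.21)
  = 39.2100 / 0.8300 = 47.24

47.24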